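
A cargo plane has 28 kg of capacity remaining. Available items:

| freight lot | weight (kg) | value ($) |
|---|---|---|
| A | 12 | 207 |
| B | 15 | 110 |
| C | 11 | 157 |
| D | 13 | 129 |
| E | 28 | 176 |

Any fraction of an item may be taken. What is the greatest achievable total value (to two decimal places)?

Sort by value per unit weight and fill in that order.
Order: A (207/12=17.25) > C (157/11=14.27) > D (129/13=9.92) > B (110/15=7.33) > E (176/28=6.29)
Fill: take A (12 @ 207) → take C (11 @ 157) → take 5/13 of D → 49.62; 28/28 used.
Total value = 413.62

413.62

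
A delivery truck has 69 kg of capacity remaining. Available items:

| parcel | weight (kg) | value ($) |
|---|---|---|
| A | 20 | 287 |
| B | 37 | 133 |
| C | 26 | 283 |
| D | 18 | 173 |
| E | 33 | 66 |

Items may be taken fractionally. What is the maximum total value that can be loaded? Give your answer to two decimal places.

760.97

Greedy by value/weight ratio, highest first.
Order: A (287/20=14.35) > C (283/26=10.88) > D (173/18=9.61) > B (133/37=3.59) > E (66/33=2.00)
Fill: take A (20 @ 287) → take C (26 @ 283) → take D (18 @ 173) → take 5/37 of B → 17.97; 69/69 used.
Total value = 760.97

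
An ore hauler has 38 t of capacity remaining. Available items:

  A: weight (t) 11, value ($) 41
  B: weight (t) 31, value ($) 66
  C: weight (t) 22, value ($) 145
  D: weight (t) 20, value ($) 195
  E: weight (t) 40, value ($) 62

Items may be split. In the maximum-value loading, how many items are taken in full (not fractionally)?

1

Order: D (195/20=9.75) > C (145/22=6.59) > A (41/11=3.73) > B (66/31=2.13) > E (62/40=1.55)
Fill: take D (20 @ 195) → take 18/22 of C → 118.64; 38/38 used.
1 item(s) taken whole; one partial (take 18/22 of C).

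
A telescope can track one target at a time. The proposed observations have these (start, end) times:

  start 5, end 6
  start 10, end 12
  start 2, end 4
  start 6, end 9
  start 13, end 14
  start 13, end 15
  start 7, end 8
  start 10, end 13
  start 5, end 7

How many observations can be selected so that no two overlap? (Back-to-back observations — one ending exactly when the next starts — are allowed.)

Greedy by earliest finish: after sorting by end time, pick each interval compatible with the last pick.
Sorted by end: (2,4)  (5,6)  (5,7)  (7,8)  (6,9)  (10,12)  (10,13)  (13,14)  (13,15)
take (2,4); take (5,6); take (7,8); take (10,12); take (13,14).
Selected 5 observations.

5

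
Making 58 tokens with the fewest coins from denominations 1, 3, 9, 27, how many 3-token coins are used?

Greedy: take as many of the largest coin as possible, then repeat with the remainder.
58 = 2×27 + 1×3 + 1×1
Count of 3: 1

1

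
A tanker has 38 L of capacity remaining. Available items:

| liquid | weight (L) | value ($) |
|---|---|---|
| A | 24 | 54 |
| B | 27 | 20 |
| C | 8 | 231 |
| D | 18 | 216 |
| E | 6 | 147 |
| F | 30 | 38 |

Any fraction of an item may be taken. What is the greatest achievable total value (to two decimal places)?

607.50

Greedy by value/weight ratio, highest first.
Ratios (sorted): C 28.88, E 24.50, D 12.00, A 2.25, F 1.27, B 0.74
take C (8 @ 231); take E (6 @ 147); take D (18 @ 216); take 6/24 of A → 13.50. Capacity used 38/38.
Total value = 607.50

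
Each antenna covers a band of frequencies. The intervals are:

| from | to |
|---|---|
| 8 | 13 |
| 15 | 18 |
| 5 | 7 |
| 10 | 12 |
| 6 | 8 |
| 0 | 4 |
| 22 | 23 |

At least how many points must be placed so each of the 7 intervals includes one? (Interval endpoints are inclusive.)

By right end: [0,4]  [5,7]  [6,8]  [10,12]  [8,13]  [15,18]  [22,23]
[0,4] uncovered → point at 4; [5,7] uncovered → point at 7; [10,12] uncovered → point at 12; [15,18] uncovered → point at 18; [22,23] uncovered → point at 23.
Points: 4, 7, 12, 18, 23 (5 total).

5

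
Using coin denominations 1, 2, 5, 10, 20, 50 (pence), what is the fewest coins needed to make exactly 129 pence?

6

129 = 2×50 + 1×20 + 1×5 + 2×2
Total coins = 2 + 1 + 1 + 2 = 6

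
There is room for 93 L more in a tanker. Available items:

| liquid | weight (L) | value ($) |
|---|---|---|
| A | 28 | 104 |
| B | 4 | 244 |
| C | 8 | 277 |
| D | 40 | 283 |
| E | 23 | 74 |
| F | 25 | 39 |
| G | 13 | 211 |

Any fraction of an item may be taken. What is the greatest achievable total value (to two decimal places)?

Ratios (sorted): B 61.00, C 34.62, G 16.23, D 7.08, A 3.71, E 3.22, F 1.56
take B (4 @ 244); take C (8 @ 277); take G (13 @ 211); take D (40 @ 283); take A (28 @ 104). Capacity used 93/93.
Total value = 1119.00

1119.00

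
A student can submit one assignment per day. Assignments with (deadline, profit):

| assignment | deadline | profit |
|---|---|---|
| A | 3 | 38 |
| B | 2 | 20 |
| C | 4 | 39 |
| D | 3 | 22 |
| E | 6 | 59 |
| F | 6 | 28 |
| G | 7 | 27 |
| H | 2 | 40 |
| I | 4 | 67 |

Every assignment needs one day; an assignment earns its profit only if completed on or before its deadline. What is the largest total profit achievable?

Profit order: I=67 E=59 H=40 C=39 A=38 F=28 G=27 D=22 B=20
Assign: I→slot 4, E→slot 6, H→slot 2, C→slot 3, A→slot 1, F→slot 5, G→slot 7, D skipped, B skipped.
Slots: [1:A] [2:H] [3:C] [4:I] [5:F] [6:E] [7:G]
Profit = 38 + 40 + 39 + 67 + 28 + 59 + 27 = 298

298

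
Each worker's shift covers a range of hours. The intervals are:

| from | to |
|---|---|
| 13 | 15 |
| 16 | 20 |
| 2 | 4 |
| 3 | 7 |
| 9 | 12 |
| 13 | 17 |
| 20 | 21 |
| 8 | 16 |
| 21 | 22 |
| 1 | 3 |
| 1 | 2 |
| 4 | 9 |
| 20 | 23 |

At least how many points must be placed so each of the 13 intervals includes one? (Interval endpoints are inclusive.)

Process intervals by earliest right end; each time one isn't hit yet, stab at its right endpoint.
Sorted: [1,2] [1,3] [2,4] [3,7] [4,9] [9,12] [13,15] [8,16] [13,17] [16,20] [20,21] [21,22] [20,23]
{[1,2],[1,3],[2,4]} hit by 2; {[3,7],[4,9]} hit by 7; {[9,12]} hit by 12; {[13,15],[8,16],[13,17]} hit by 15; {[16,20],[20,21]} hit by 20; {[21,22],[20,23]} hit by 22.
Points: 2, 7, 12, 15, 20, 22 (6 total).

6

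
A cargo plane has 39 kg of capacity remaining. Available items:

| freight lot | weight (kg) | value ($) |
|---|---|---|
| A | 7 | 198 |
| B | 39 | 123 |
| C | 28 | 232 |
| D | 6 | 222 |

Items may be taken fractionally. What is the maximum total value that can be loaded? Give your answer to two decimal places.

Order: D (222/6=37.00) > A (198/7=28.29) > C (232/28=8.29) > B (123/39=3.15)
Fill: take D (6 @ 222) → take A (7 @ 198) → take 26/28 of C → 215.43; 39/39 used.
Total value = 635.43

635.43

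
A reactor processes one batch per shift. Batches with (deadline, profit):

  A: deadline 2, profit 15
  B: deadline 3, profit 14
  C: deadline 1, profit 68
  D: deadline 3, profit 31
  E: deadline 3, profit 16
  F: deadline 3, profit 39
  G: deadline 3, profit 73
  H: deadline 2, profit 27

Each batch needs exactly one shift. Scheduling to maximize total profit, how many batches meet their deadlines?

Sort by profit descending; place each in the latest free slot ≤ its deadline.
By profit: G(d3,73), C(d1,68), F(d3,39), D(d3,31), H(d2,27), E(d3,16), A(d2,15), B(d3,14)
G→slot 3; C→slot 1; F→slot 2; D skipped; H skipped; E skipped; A skipped; B skipped.
3 of 8 scheduled.

3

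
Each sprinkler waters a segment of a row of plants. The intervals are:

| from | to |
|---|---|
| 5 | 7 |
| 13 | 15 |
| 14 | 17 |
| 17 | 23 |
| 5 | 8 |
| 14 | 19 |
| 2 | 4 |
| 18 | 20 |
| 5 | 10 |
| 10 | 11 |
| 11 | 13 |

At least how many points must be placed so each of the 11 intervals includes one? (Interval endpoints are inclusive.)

5

By right end: [2,4]  [5,7]  [5,8]  [5,10]  [10,11]  [11,13]  [13,15]  [14,17]  [14,19]  [18,20]  [17,23]
[2,4] uncovered → point at 4; [5,7] uncovered → point at 7; [10,11] uncovered → point at 11; [13,15] uncovered → point at 15; [18,20] uncovered → point at 20.
Points: 4, 7, 11, 15, 20 (5 total).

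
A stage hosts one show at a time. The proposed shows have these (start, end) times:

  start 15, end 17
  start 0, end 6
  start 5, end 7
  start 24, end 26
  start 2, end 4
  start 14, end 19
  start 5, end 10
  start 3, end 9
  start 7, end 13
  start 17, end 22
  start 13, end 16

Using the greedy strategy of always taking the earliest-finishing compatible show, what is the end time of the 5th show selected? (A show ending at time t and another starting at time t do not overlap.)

Sorted by end: (2,4)  (0,6)  (5,7)  (3,9)  (5,10)  (7,13)  (13,16)  (15,17)  (14,19)  (17,22)  (24,26)
take (2,4); take (5,7); skip (3,9); take (7,13); take (13,16); skip (15,17); take (17,22); take (24,26).
Selected: (2,4) (5,7) (7,13) (13,16) (17,22) (24,26)

22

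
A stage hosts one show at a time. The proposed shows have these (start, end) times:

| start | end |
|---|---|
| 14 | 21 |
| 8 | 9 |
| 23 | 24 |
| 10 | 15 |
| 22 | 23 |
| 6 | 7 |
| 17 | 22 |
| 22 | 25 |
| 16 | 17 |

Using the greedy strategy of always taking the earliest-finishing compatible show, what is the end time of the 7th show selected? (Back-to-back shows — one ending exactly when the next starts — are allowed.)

Sorted by end: (6,7)  (8,9)  (10,15)  (16,17)  (14,21)  (17,22)  (22,23)  (23,24)  (22,25)
take (6,7); take (8,9); take (10,15); take (16,17); take (17,22); take (22,23); take (23,24); skip (22,25).
Selected: (6,7) (8,9) (10,15) (16,17) (17,22) (22,23) (23,24)

24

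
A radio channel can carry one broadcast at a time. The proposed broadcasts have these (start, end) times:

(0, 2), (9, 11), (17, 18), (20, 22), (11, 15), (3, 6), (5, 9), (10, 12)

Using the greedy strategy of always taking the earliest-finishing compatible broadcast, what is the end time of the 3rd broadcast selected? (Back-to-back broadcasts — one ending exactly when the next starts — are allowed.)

11

Sorted by end: (0,2)  (3,6)  (5,9)  (9,11)  (10,12)  (11,15)  (17,18)  (20,22)
take (0,2); take (3,6); skip (5,9); take (9,11); take (11,15); take (17,18); take (20,22).
Selected: (0,2) (3,6) (9,11) (11,15) (17,18) (20,22)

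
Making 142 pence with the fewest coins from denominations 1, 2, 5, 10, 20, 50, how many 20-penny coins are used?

2

Use the largest denomination that fits, subtract, and repeat.
142 − 2×50→42 − 2×20→2 − 1×2→0
Count of 20: 2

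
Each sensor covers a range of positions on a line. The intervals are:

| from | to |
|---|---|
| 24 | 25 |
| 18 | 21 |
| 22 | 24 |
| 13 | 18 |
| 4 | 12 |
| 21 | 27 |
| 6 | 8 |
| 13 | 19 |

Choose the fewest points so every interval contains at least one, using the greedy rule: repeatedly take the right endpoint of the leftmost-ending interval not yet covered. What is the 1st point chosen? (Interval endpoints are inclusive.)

8

Process intervals by earliest right end; each time one isn't hit yet, stab at its right endpoint.
By right end: [6,8]  [4,12]  [13,18]  [13,19]  [18,21]  [22,24]  [24,25]  [21,27]
[6,8] uncovered → point at 8; [13,18] uncovered → point at 18; [22,24] uncovered → point at 24.
Points: 8, 18, 24 (3 total).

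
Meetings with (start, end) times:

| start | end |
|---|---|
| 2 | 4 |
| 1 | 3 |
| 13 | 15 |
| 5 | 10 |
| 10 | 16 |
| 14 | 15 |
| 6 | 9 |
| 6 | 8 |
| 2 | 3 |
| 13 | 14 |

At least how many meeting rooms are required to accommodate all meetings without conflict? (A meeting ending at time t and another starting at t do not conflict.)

starts: [1, 2, 2, 5, 6, 6, 10, 13, 13, 14]
ends:   [3, 3, 4, 8, 9, 10, 14, 15, 15, 16]
s1→1 s2→2 s2→3  — peak 3.

3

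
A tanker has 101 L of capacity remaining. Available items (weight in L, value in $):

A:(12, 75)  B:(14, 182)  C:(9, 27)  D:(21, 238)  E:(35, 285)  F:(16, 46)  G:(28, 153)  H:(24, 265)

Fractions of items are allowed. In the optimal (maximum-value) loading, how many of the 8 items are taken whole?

4

Sort by value per unit weight and fill in that order.
Order: B (182/14=13.00) > D (238/21=11.33) > H (265/24=11.04) > E (285/35=8.14) > A (75/12=6.25) > G (153/28=5.46) > C (27/9=3.00) > F (46/16=2.88)
Fill: take B (14 @ 182) → take D (21 @ 238) → take H (24 @ 265) → take E (35 @ 285) → take 7/12 of A → 43.75; 101/101 used.
4 item(s) taken whole; one partial (take 7/12 of A).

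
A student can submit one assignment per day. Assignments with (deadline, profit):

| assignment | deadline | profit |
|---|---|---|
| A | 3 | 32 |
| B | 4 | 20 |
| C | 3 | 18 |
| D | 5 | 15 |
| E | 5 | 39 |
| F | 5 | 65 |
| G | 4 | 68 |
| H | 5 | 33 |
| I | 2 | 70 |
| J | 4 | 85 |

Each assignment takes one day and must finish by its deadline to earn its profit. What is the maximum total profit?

327

Take jobs in profit order; each goes to the latest open slot no later than its deadline.
By profit: J(d4,85), I(d2,70), G(d4,68), F(d5,65), E(d5,39), H(d5,33), A(d3,32), B(d4,20), C(d3,18), D(d5,15)
J→slot 4; I→slot 2; G→slot 3; F→slot 5; E→slot 1; H skipped; A skipped; B skipped; C skipped; D skipped.
Profit = 39 + 70 + 68 + 85 + 65 = 327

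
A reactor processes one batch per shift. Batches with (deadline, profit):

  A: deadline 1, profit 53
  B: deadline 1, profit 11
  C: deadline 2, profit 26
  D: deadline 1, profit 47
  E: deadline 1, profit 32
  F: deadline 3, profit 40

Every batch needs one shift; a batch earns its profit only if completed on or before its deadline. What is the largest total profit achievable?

Sort by profit descending; place each in the latest free slot ≤ its deadline.
By profit: A(d1,53), D(d1,47), F(d3,40), E(d1,32), C(d2,26), B(d1,11)
A→slot 1; D skipped; F→slot 3; E skipped; C→slot 2; B skipped.
Profit = 53 + 26 + 40 = 119

119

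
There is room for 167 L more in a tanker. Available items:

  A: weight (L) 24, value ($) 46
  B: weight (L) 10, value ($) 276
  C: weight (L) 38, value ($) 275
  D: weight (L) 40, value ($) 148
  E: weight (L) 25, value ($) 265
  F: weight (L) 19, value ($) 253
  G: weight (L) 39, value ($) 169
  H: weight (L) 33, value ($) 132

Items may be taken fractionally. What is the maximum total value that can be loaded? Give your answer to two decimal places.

Order: B (276/10=27.60) > F (253/19=13.32) > E (265/25=10.60) > C (275/38=7.24) > G (169/39=4.33) > H (132/33=4.00) > D (148/40=3.70) > A (46/24=1.92)
Fill: take B (10 @ 276) → take F (19 @ 253) → take E (25 @ 265) → take C (38 @ 275) → take G (39 @ 169) → take H (33 @ 132) → take 3/40 of D → 11.10; 167/167 used.
Total value = 1381.10

1381.10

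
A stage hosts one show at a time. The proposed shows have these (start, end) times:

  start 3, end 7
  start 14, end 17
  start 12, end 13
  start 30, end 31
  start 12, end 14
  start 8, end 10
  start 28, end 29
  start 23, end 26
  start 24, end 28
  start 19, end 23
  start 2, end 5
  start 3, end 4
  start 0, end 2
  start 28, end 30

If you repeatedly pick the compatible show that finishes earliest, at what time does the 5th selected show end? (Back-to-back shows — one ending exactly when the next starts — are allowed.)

Sorted by end: (0,2)  (3,4)  (2,5)  (3,7)  (8,10)  (12,13)  (12,14)  (14,17)  (19,23)  (23,26)  (24,28)  (28,29)  (28,30)  (30,31)
take (0,2); take (3,4); skip (2,5); skip (3,7); take (8,10); take (12,13); take (14,17); take (19,23); take (23,26); skip (24,28); take (28,29); take (30,31).
Selected: (0,2) (3,4) (8,10) (12,13) (14,17) (19,23) (23,26) (28,29) (30,31)

17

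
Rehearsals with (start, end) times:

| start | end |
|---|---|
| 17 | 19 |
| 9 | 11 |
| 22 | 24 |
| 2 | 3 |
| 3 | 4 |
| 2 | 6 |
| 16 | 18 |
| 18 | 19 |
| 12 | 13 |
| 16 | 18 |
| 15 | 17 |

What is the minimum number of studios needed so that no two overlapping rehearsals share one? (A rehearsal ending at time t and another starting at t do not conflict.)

3

starts: [2, 2, 3, 9, 12, 15, 16, 16, 17, 18, 22]
ends:   [3, 4, 6, 11, 13, 17, 18, 18, 19, 19, 24]
s2→1 s2→2 e3→1 s3→2 e4→1 e6→0 s9→1 e11→0 s12→1 e13→0 s15→1 s16→2 s16→3  — peak 3.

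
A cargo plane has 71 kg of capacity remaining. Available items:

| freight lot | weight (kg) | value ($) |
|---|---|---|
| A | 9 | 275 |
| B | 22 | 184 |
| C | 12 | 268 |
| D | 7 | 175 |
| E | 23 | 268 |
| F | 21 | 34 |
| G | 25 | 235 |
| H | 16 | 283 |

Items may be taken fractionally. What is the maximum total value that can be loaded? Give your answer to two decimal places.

1306.60

Sort by value per unit weight and fill in that order.
Ratios (sorted): A 30.56, D 25.00, C 22.33, H 17.69, E 11.65, G 9.40, B 8.36, F 1.62
take A (9 @ 275); take D (7 @ 175); take C (12 @ 268); take H (16 @ 283); take E (23 @ 268); take 4/25 of G → 37.60. Capacity used 71/71.
Total value = 1306.60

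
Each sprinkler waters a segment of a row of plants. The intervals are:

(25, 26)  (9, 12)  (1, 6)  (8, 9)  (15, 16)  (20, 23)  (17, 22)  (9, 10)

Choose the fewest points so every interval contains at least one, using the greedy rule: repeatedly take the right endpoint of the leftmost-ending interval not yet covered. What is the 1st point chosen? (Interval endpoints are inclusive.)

6

By right end: [1,6]  [8,9]  [9,10]  [9,12]  [15,16]  [17,22]  [20,23]  [25,26]
[1,6] uncovered → point at 6; [8,9] uncovered → point at 9; [15,16] uncovered → point at 16; [17,22] uncovered → point at 22; [25,26] uncovered → point at 26.
Points: 6, 9, 16, 22, 26 (5 total).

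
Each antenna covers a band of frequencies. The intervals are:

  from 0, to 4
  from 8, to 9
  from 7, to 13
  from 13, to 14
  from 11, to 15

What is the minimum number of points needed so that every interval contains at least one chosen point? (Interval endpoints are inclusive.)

Sort by right endpoint; whenever an interval is uncovered, place a point at its right end.
Sorted: [0,4] [8,9] [7,13] [13,14] [11,15]
{[0,4]} hit by 4; {[8,9],[7,13]} hit by 9; {[13,14],[11,15]} hit by 14.
Points: 4, 9, 14 (3 total).

3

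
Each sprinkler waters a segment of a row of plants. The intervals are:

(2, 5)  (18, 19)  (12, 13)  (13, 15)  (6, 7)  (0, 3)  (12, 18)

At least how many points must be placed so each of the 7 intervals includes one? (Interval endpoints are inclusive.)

By right end: [0,3]  [2,5]  [6,7]  [12,13]  [13,15]  [12,18]  [18,19]
[0,3] uncovered → point at 3; [6,7] uncovered → point at 7; [12,13] uncovered → point at 13; [18,19] uncovered → point at 19.
Points: 3, 7, 13, 19 (4 total).

4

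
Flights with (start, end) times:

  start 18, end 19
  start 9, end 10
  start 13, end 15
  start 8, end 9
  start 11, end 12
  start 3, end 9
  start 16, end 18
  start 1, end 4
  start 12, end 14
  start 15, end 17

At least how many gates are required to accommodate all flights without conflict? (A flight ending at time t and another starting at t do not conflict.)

The answer is the maximum number of intervals overlapping at any instant.
Events (time:±→running): 1:+→1 3:+→2 … peak 2.

2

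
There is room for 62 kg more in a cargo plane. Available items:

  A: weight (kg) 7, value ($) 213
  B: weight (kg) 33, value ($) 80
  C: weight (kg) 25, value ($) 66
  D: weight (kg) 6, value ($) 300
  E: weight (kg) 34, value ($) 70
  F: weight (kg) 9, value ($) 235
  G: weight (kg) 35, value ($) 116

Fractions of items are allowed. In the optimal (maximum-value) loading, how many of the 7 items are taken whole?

Ratios (sorted): D 50.00, A 30.43, F 26.11, G 3.31, C 2.64, B 2.42, E 2.06
take D (6 @ 300); take A (7 @ 213); take F (9 @ 235); take G (35 @ 116); take 5/25 of C → 13.20. Capacity used 62/62.
4 item(s) taken whole; one partial (take 5/25 of C).

4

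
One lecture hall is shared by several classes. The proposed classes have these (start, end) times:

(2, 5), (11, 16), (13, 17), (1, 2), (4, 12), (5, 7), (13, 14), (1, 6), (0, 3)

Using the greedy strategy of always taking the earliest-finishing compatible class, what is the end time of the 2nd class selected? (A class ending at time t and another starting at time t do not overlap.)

By end time: (1,2), (0,3), (2,5), (1,6), (5,7), (4,12), (13,14), (11,16), (13,17).
Pick (1,2); next start ≥ 2 → (2,5); next start ≥ 5 → (5,7); next start ≥ 7 → (13,14).
Selected: (1,2) (2,5) (5,7) (13,14)

5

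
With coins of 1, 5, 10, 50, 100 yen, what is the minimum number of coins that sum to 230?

5

Use the largest denomination that fits, subtract, and repeat.
230 = 2×100 + 3×10
Total coins = 2 + 3 = 5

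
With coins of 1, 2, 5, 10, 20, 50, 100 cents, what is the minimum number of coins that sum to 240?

240 = 2×100 + 2×20
Total coins = 2 + 2 = 4

4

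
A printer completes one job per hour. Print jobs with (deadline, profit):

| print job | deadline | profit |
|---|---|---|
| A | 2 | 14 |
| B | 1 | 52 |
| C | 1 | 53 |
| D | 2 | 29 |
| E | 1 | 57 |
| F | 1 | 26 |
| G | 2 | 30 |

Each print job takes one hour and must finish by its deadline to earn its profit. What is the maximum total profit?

87

Sort by profit descending; place each in the latest free slot ≤ its deadline.
Profit order: E=57 C=53 B=52 G=30 D=29 F=26 A=14
Assign: E→slot 1, C skipped, B skipped, G→slot 2, D skipped, F skipped, A skipped.
Slots: [1:E] [2:G]
Profit = 57 + 30 = 87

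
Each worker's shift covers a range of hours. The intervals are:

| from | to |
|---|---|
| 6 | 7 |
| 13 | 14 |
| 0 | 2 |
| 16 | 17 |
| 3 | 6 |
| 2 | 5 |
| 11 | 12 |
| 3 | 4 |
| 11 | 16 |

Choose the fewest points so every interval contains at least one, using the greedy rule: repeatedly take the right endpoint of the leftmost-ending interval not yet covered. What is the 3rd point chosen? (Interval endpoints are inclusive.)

7

Sort by right endpoint; whenever an interval is uncovered, place a point at its right end.
By right end: [0,2]  [3,4]  [2,5]  [3,6]  [6,7]  [11,12]  [13,14]  [11,16]  [16,17]
[0,2] uncovered → point at 2; [3,4] uncovered → point at 4; [6,7] uncovered → point at 7; [11,12] uncovered → point at 12; [13,14] uncovered → point at 14; [16,17] uncovered → point at 17.
Points: 2, 4, 7, 12, 14, 17 (6 total).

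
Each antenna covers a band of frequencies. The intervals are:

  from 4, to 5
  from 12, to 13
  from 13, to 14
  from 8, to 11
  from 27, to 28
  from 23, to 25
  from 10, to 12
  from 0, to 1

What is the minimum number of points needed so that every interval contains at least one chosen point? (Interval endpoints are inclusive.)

6

By right end: [0,1]  [4,5]  [8,11]  [10,12]  [12,13]  [13,14]  [23,25]  [27,28]
[0,1] uncovered → point at 1; [4,5] uncovered → point at 5; [8,11] uncovered → point at 11; [12,13] uncovered → point at 13; [23,25] uncovered → point at 25; [27,28] uncovered → point at 28.
Points: 1, 5, 11, 13, 25, 28 (6 total).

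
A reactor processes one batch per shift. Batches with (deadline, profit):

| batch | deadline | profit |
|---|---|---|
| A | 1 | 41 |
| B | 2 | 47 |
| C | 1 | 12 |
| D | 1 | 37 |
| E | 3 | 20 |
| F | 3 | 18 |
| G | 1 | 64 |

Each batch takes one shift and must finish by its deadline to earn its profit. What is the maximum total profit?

Take jobs in profit order; each goes to the latest open slot no later than its deadline.
By profit: G(d1,64), B(d2,47), A(d1,41), D(d1,37), E(d3,20), F(d3,18), C(d1,12)
G→slot 1; B→slot 2; A skipped; D skipped; E→slot 3; F skipped; C skipped.
Profit = 64 + 47 + 20 = 131

131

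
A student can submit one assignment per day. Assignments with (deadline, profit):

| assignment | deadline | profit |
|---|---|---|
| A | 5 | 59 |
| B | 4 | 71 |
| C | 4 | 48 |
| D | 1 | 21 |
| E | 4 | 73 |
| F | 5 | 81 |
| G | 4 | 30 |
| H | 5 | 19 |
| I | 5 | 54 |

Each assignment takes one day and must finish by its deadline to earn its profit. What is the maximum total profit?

Take jobs in profit order; each goes to the latest open slot no later than its deadline.
By profit: F(d5,81), E(d4,73), B(d4,71), A(d5,59), I(d5,54), C(d4,48), G(d4,30), D(d1,21), H(d5,19)
F→slot 5; E→slot 4; B→slot 3; A→slot 2; I→slot 1; C skipped; G skipped; D skipped; H skipped.
Profit = 54 + 59 + 71 + 73 + 81 = 338

338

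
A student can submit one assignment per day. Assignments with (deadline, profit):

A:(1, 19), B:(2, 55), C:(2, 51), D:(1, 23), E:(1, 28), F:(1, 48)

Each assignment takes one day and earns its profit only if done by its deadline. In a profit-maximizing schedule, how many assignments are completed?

Take jobs in profit order; each goes to the latest open slot no later than its deadline.
Profit order: B=55 C=51 F=48 E=28 D=23 A=19
Assign: B→slot 2, C→slot 1, F skipped, E skipped, D skipped, A skipped.
Slots: [1:C] [2:B]
2 of 6 scheduled.

2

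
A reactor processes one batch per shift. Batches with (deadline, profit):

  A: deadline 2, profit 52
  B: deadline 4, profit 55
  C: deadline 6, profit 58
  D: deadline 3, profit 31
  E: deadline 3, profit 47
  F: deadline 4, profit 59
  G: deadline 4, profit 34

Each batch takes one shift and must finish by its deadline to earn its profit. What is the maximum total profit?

271

Take jobs in profit order; each goes to the latest open slot no later than its deadline.
By profit: F(d4,59), C(d6,58), B(d4,55), A(d2,52), E(d3,47), G(d4,34), D(d3,31)
F→slot 4; C→slot 6; B→slot 3; A→slot 2; E→slot 1; G skipped; D skipped.
Profit = 47 + 52 + 55 + 59 + 58 = 271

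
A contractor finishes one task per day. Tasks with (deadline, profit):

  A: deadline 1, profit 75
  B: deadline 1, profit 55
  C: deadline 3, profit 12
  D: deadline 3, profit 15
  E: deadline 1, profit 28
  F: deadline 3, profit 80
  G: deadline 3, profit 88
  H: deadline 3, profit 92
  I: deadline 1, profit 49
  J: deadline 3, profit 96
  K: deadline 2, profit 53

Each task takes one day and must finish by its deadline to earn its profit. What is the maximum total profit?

276

By profit: J(d3,96), H(d3,92), G(d3,88), F(d3,80), A(d1,75), B(d1,55), K(d2,53), I(d1,49), E(d1,28), D(d3,15), C(d3,12)
J→slot 3; H→slot 2; G→slot 1; F skipped; A skipped; B skipped; K skipped; I skipped; E skipped; D skipped; C skipped.
Profit = 88 + 92 + 96 = 276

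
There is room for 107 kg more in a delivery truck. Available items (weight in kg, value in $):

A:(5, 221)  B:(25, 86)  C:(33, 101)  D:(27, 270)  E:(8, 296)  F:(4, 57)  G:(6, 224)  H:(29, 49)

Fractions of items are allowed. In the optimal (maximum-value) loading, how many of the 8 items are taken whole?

6

Greedy by value/weight ratio, highest first.
Ratios (sorted): A 44.20, G 37.33, E 37.00, F 14.25, D 10.00, B 3.44, C 3.06, H 1.69
take A (5 @ 221); take G (6 @ 224); take E (8 @ 296); take F (4 @ 57); take D (27 @ 270); take B (25 @ 86); take 32/33 of C → 97.94. Capacity used 107/107.
6 item(s) taken whole; one partial (take 32/33 of C).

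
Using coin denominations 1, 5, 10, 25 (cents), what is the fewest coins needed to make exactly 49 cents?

49 = 1×25 + 2×10 + 4×1
Total coins = 1 + 2 + 4 = 7

7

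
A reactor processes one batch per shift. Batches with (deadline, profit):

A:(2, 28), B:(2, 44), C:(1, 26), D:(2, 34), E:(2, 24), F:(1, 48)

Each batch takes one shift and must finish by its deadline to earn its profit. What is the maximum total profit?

92

Sort by profit descending; place each in the latest free slot ≤ its deadline.
Profit order: F=48 B=44 D=34 A=28 C=26 E=24
Assign: F→slot 1, B→slot 2, D skipped, A skipped, C skipped, E skipped.
Slots: [1:F] [2:B]
Profit = 48 + 44 = 92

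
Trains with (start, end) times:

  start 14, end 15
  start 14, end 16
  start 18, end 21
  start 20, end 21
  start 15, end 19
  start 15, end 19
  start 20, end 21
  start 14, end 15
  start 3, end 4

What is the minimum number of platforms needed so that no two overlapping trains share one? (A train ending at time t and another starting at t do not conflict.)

The answer is the maximum number of intervals overlapping at any instant.
Events (time:±→running): 3:+→1 4:-→0 14:+→1 14:+→2 14:+→3 … peak 3.

3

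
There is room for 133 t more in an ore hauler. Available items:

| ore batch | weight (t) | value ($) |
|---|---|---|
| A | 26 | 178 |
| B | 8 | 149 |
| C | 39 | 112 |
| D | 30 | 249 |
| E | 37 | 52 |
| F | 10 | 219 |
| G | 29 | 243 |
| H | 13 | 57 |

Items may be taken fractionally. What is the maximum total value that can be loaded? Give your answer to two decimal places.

1143.82

Ratios (sorted): F 21.90, B 18.62, G 8.38, D 8.30, A 6.85, H 4.38, C 2.87, E 1.41
take F (10 @ 219); take B (8 @ 149); take G (29 @ 243); take D (30 @ 249); take A (26 @ 178); take H (13 @ 57); take 17/39 of C → 48.82. Capacity used 133/133.
Total value = 1143.82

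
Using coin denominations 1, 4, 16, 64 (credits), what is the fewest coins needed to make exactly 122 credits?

8

122 − 1×64→58 − 3×16→10 − 2×4→2 − 2×1→0
Total coins = 1 + 3 + 2 + 2 = 8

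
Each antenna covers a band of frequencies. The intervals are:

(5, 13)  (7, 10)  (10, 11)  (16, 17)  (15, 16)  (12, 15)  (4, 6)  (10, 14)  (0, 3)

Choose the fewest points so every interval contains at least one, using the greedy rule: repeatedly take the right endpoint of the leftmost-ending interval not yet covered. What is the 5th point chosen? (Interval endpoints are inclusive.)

Sort by right endpoint; whenever an interval is uncovered, place a point at its right end.
Sorted: [0,3] [4,6] [7,10] [10,11] [5,13] [10,14] [12,15] [15,16] [16,17]
{[0,3]} hit by 3; {[4,6]} hit by 6; {[7,10],[10,11],[5,13],[10,14]} hit by 10; {[12,15],[15,16]} hit by 15; {[16,17]} hit by 17.
Points: 3, 6, 10, 15, 17 (5 total).

17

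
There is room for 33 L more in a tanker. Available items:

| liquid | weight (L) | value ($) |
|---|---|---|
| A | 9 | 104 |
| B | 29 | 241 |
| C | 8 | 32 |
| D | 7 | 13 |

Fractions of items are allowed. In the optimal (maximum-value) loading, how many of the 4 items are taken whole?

Greedy by value/weight ratio, highest first.
Order: A (104/9=11.56) > B (241/29=8.31) > C (32/8=4.00) > D (13/7=1.86)
Fill: take A (9 @ 104) → take 24/29 of B → 199.45; 33/33 used.
1 item(s) taken whole; one partial (take 24/29 of B).

1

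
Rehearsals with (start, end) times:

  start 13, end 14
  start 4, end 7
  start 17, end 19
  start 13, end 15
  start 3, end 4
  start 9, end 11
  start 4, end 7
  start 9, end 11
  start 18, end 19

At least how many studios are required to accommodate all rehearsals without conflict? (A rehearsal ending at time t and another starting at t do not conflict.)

Count concurrent intervals with a sweep; the peak is the room count.
starts: [3, 4, 4, 9, 9, 13, 13, 17, 18]
ends:   [4, 7, 7, 11, 11, 14, 15, 19, 19]
s3→1 e4→0 s4→1 s4→2  — peak 2.

2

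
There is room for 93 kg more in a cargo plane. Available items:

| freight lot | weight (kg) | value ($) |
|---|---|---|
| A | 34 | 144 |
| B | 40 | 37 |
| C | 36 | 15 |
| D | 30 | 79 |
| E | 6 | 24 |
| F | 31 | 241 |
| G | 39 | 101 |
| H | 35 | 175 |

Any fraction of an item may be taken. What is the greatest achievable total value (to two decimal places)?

530.35

Sort by value per unit weight and fill in that order.
Order: F (241/31=7.77) > H (175/35=5.00) > A (144/34=4.24) > E (24/6=4.00) > D (79/30=2.63) > G (101/39=2.59) > B (37/40=0.93) > C (15/36=0.42)
Fill: take F (31 @ 241) → take H (35 @ 175) → take 27/34 of A → 114.35; 93/93 used.
Total value = 530.35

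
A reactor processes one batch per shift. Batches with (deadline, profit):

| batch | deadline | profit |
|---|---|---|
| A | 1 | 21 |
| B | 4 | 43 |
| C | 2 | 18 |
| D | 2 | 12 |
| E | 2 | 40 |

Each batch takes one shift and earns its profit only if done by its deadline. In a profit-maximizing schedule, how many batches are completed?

3

Take jobs in profit order; each goes to the latest open slot no later than its deadline.
By profit: B(d4,43), E(d2,40), A(d1,21), C(d2,18), D(d2,12)
B→slot 4; E→slot 2; A→slot 1; C skipped; D skipped.
3 of 5 scheduled.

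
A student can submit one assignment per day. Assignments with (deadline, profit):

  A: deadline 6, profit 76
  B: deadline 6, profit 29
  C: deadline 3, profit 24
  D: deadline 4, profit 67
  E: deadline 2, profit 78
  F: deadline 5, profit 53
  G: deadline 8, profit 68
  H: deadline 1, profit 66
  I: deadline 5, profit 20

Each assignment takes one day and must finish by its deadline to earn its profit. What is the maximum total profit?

Sort by profit descending; place each in the latest free slot ≤ its deadline.
Profit order: E=78 A=76 G=68 D=67 H=66 F=53 B=29 C=24 I=20
Assign: E→slot 2, A→slot 6, G→slot 8, D→slot 4, H→slot 1, F→slot 5, B→slot 3, C skipped, I skipped.
Slots: [1:H] [2:E] [3:B] [4:D] [5:F] [6:A] [8:G]
Profit = 66 + 78 + 29 + 67 + 53 + 76 + 68 = 437

437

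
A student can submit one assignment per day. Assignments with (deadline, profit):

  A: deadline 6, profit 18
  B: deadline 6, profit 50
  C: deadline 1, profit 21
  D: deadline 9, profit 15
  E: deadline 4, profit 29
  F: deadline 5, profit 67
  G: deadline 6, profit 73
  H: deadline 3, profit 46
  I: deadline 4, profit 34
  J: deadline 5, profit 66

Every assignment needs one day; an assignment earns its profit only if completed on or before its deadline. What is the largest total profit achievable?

351

Take jobs in profit order; each goes to the latest open slot no later than its deadline.
Profit order: G=73 F=67 J=66 B=50 H=46 I=34 E=29 C=21 A=18 D=15
Assign: G→slot 6, F→slot 5, J→slot 4, B→slot 3, H→slot 2, I→slot 1, E skipped, C skipped, A skipped, D→slot 9.
Slots: [1:I] [2:H] [3:B] [4:J] [5:F] [6:G] [9:D]
Profit = 34 + 46 + 50 + 66 + 67 + 73 + 15 = 351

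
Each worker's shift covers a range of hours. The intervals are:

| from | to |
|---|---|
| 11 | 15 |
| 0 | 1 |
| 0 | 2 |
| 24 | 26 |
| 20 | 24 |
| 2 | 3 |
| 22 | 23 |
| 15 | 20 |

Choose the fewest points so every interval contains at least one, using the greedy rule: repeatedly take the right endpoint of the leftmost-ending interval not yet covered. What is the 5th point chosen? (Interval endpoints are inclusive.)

Sort by right endpoint; whenever an interval is uncovered, place a point at its right end.
Sorted: [0,1] [0,2] [2,3] [11,15] [15,20] [22,23] [20,24] [24,26]
{[0,1],[0,2]} hit by 1; {[2,3]} hit by 3; {[11,15],[15,20]} hit by 15; {[22,23],[20,24]} hit by 23; {[24,26]} hit by 26.
Points: 1, 3, 15, 23, 26 (5 total).

26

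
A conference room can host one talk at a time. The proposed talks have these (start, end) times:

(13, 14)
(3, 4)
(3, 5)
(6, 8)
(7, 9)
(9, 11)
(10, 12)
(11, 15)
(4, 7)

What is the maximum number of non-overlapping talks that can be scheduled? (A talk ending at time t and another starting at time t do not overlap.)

Sorted by end: (3,4)  (3,5)  (4,7)  (6,8)  (7,9)  (9,11)  (10,12)  (13,14)  (11,15)
take (3,4); take (4,7); take (7,9); take (9,11); take (13,14).
Selected 5 talks.

5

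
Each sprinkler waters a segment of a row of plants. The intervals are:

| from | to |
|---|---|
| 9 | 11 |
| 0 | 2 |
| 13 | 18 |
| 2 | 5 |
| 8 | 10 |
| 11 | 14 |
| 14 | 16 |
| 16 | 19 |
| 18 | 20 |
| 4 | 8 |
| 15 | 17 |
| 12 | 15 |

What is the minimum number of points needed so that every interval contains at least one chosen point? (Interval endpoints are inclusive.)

5

Sorted: [0,2] [2,5] [4,8] [8,10] [9,11] [11,14] [12,15] [14,16] [15,17] [13,18] [16,19] [18,20]
{[0,2],[2,5]} hit by 2; {[4,8],[8,10]} hit by 8; {[9,11],[11,14]} hit by 11; {[12,15],[14,16],[15,17],[13,18]} hit by 15; {[16,19],[18,20]} hit by 19.
Points: 2, 8, 11, 15, 19 (5 total).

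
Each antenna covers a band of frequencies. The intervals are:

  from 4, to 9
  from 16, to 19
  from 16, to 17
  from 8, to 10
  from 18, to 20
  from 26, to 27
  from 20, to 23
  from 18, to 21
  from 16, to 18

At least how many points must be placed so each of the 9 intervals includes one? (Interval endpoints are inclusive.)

4

Sorted: [4,9] [8,10] [16,17] [16,18] [16,19] [18,20] [18,21] [20,23] [26,27]
{[4,9],[8,10]} hit by 9; {[16,17],[16,18],[16,19]} hit by 17; {[18,20],[18,21],[20,23]} hit by 20; {[26,27]} hit by 27.
Points: 9, 17, 20, 27 (4 total).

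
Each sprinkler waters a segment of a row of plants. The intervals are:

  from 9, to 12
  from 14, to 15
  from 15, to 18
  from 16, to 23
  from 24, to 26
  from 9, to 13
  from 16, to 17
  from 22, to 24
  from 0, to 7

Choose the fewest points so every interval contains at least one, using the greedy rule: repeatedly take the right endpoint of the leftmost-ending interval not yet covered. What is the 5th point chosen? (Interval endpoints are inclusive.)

24

By right end: [0,7]  [9,12]  [9,13]  [14,15]  [16,17]  [15,18]  [16,23]  [22,24]  [24,26]
[0,7] uncovered → point at 7; [9,12] uncovered → point at 12; [14,15] uncovered → point at 15; [16,17] uncovered → point at 17; [22,24] uncovered → point at 24.
Points: 7, 12, 15, 17, 24 (5 total).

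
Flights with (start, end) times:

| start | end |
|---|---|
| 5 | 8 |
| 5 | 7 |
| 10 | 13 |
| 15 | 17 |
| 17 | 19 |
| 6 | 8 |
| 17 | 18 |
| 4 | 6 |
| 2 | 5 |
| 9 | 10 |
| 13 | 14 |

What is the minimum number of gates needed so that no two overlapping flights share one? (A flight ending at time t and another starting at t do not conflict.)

Count concurrent intervals with a sweep; the peak is the room count.
Events (time:±→running): 2:+→1 4:+→2 5:-→1 5:+→2 5:+→3 … peak 3.

3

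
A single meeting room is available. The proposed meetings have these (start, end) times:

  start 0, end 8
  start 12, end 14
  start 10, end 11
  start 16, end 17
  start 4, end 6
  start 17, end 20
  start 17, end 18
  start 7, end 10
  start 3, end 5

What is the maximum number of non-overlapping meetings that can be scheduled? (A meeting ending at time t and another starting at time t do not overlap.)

6

Sorted by end: (3,5)  (4,6)  (0,8)  (7,10)  (10,11)  (12,14)  (16,17)  (17,18)  (17,20)
take (3,5); skip (4,6); take (7,10); take (10,11); take (12,14); take (16,17); take (17,18); skip (17,20).
Selected 6 meetings.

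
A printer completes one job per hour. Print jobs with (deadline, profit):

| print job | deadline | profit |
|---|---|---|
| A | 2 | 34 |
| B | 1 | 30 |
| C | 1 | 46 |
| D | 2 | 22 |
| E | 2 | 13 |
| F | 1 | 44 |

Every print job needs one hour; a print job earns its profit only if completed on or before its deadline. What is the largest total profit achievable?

80

Take jobs in profit order; each goes to the latest open slot no later than its deadline.
By profit: C(d1,46), F(d1,44), A(d2,34), B(d1,30), D(d2,22), E(d2,13)
C→slot 1; F skipped; A→slot 2; B skipped; D skipped; E skipped.
Profit = 46 + 34 = 80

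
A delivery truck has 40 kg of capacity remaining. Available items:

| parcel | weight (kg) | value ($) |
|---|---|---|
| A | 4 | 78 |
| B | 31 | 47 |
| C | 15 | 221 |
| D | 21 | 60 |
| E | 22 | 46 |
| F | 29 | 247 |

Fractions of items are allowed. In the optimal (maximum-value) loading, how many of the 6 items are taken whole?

2

Greedy by value/weight ratio, highest first.
Ratios (sorted): A 19.50, C 14.73, F 8.52, D 2.86, E 2.09, B 1.52
take A (4 @ 78); take C (15 @ 221); take 21/29 of F → 178.86. Capacity used 40/40.
2 item(s) taken whole; one partial (take 21/29 of F).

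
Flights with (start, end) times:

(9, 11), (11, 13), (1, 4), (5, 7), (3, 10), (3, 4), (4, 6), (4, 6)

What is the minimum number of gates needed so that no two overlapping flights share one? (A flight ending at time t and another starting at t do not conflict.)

4

Count concurrent intervals with a sweep; the peak is the room count.
Events (time:±→running): 1:+→1 3:+→2 3:+→3 4:-→2 4:-→1 4:+→2 4:+→3 5:+→4 … peak 4.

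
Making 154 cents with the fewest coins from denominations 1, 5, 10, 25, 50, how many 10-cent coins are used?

154 = 3×50 + 4×1
Count of 10: 0

0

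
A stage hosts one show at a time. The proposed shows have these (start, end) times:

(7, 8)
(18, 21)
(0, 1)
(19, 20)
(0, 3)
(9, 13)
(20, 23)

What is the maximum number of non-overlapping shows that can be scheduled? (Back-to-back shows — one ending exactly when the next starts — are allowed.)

Sort by end time and greedily take each interval whose start is ≥ the last chosen end.
By end time: (0,1), (0,3), (7,8), (9,13), (19,20), (18,21), (20,23).
Pick (0,1); next start ≥ 1 → (7,8); next start ≥ 8 → (9,13); next start ≥ 13 → (19,20); next start ≥ 20 → (20,23).
Selected 5 shows.

5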